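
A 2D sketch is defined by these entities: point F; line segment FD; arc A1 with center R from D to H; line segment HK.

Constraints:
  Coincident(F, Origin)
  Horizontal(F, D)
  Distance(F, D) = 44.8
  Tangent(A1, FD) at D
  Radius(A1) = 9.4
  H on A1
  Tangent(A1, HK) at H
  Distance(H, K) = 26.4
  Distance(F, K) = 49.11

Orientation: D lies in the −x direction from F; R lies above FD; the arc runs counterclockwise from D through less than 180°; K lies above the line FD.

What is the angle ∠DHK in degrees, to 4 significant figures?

136.4°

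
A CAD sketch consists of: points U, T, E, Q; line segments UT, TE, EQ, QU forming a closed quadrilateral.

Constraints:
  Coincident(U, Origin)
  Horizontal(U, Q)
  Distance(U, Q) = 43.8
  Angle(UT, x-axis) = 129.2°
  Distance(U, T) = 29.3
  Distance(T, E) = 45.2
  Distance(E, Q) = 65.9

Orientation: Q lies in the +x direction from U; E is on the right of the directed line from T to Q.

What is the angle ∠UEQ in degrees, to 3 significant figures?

31.2°

U is at the origin; U and Q share the same y with |UQ| = 43.8 and Q in +x, so Q = (43.8, 0). UT runs at 129.2° with |UT| = 29.3, so T = (-18.5, 22.7). E is determined by |TE| = 45.2 and |EQ| = 65.9 together: it lies at the intersection of circle(T, 45.2) and circle(Q, 65.9). With |TQ| = 66.3, the foot of the radical line on TQ is 15.8 from T and the perpendicular offset is √(45.2² − 15.8²) = 42.3. Taking the right-of-TQ solution: E = (-18.1, -22.5).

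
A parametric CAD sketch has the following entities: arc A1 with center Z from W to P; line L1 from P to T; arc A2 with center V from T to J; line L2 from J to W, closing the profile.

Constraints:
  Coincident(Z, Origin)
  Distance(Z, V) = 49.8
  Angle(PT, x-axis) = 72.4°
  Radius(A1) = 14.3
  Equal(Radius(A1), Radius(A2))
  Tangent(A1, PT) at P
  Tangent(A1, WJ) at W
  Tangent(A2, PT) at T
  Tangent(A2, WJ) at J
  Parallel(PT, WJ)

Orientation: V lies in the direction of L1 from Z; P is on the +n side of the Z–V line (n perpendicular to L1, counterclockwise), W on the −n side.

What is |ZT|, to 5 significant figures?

51.812

Tangency of A1 to both parallel lines with radius 14.3 puts P and W at Z ± 14.3·n: P = (-13.631, 4.3239), W = (13.631, -4.3239). Equal radii place T and J the same way about V: T = V + 14.3·n = (1.4274, 51.793), J = V − 14.3·n = (28.689, 43.145). Then |ZT| = |T − Z| = 51.812.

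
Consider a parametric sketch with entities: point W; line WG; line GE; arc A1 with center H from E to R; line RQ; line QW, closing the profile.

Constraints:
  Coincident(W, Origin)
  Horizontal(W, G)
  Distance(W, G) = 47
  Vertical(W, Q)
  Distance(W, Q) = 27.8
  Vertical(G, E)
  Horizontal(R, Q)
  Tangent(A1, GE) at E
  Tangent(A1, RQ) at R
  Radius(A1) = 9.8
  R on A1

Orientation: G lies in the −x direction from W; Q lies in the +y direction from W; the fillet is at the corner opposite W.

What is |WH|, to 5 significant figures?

41.326

W is at the origin; W and G share the same y with |WG| = 47.0 and G on the −x side, so G = (-47.000, 0.0000). WQ is vertical with |WQ| = 27.8 and Q on the +y side, so Q = (0.0000, 27.800). The virtual corner opposite W is at (-47.000, 27.800). The tangent condition forces HE to be normal to GE and tangency of A1 to RQ means the radius HR is perpendicular to RQ, with radius 9.8, so the center H sits 9.8 in from both sides at H = (-37.200, 18.000). Then |WH| = |H − W| = 41.326.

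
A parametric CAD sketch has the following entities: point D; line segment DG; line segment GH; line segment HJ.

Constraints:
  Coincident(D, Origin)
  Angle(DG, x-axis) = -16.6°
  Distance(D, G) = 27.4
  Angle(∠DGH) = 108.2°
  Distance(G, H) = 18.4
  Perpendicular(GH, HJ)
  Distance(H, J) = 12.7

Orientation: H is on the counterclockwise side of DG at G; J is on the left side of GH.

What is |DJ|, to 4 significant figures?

30.07

D is at the origin; DG runs at -16.6° with length 27.4, so G = 27.4·(cos -16.6°, sin -16.6°) = (26.26, -7.828). ∠DGH = 108.2°, so GH runs at -16.6° + (180° − 108.2°) = 55.20° from the x-axis; with |GH| = 18.4, H = G + 18.4·(cos 55.20°, sin 55.20°) = (36.76, 7.281). The perpendicularity gives HJ at right angles to GH; with |HJ| = 12.7 on the left of GH, J = H + 12.7·(-0.8211, 0.5707) = (26.33, 14.53). Then |DJ| = |J − D| = 30.07.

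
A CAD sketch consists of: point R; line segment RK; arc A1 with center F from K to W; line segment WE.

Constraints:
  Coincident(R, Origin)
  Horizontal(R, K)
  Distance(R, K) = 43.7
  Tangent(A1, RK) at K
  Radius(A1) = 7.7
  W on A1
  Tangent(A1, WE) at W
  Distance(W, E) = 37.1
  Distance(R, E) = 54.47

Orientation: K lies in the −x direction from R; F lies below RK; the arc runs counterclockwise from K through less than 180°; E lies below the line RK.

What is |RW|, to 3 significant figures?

51.7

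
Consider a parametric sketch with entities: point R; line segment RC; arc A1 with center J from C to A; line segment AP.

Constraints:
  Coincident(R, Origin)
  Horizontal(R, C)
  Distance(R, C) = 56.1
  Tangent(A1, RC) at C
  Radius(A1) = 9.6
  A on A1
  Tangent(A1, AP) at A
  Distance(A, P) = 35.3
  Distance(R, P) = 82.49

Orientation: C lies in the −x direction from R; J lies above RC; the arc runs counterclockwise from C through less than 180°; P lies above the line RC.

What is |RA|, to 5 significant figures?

50.930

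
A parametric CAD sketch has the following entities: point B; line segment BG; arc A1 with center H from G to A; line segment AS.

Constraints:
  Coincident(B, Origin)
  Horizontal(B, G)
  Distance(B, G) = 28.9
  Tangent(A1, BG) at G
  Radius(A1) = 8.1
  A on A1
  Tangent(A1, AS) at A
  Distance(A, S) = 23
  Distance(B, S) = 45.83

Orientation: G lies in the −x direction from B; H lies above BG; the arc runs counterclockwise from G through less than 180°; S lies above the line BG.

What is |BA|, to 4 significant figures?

24.81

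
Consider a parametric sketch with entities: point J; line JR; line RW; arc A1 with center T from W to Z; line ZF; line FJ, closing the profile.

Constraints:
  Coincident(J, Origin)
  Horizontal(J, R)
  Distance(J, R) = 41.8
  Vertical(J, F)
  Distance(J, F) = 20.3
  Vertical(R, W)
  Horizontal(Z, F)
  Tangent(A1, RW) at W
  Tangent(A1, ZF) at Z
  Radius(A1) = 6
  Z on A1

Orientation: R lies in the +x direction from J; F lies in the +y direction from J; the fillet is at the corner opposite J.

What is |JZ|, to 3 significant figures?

41.2

J is at the origin; J and R share the same y with |JR| = 41.8 and R on the +x side, so R = (41.8, 0.00). J and F share the same x with |JF| = 20.3 and F on the +y side, so F = (0.00, 20.3). The virtual corner opposite J is at (41.8, 20.3). A1 meets RW tangentially, so TW is at right angles to RW and the tangent condition forces TZ to be normal to ZF, with radius 6.0, so the center T sits 6.0 in from both sides at T = (35.8, 14.3). That places the tangent points at W = (41.8, 14.3) on RW and Z = (35.8, 20.3) on ZF. Then |JZ| = |Z − J| = 41.2.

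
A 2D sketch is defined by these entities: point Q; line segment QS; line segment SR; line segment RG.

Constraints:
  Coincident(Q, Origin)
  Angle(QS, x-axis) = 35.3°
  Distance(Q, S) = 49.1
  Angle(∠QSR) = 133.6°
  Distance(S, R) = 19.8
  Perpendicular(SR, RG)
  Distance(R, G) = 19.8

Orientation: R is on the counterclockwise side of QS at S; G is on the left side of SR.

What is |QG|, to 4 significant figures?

55.93

Q is at the origin; QS runs at 35.3° with length 49.1, so S = 49.1·(cos 35.3°, sin 35.3°) = (40.07, 28.37). ∠QSR = 133.6°, so SR runs at 35.3° + (180° − 133.6°) = 81.70° from the x-axis; with |SR| = 19.8, R = S + 19.8·(cos 81.70°, sin 81.70°) = (42.93, 47.97). SR ⟂ RG; with |RG| = 19.8 on the left of SR, G = R + 19.8·(-0.9895, 0.1444) = (23.34, 50.82). Then |QG| = |G − Q| = 55.93.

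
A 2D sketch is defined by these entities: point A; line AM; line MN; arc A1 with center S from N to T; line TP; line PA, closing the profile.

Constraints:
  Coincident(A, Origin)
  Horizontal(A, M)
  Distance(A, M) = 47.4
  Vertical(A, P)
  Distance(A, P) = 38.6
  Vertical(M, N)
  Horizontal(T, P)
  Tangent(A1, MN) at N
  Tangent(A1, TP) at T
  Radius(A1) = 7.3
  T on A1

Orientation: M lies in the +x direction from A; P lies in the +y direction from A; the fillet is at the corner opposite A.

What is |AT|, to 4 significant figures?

55.66

A is at the origin; A and M share the same y with |AM| = 47.4 and M on the +x side, so M = (47.40, 0.000). A and P share the same x with |AP| = 38.6 and P on the +y side, so P = (0.000, 38.60). The virtual corner opposite A is at (47.40, 38.60). Tangency of A1 to MN means the radius SN is perpendicular to MN and since A1 is tangent to TP there, ST ⟂ TP, with radius 7.3, so the center S sits 7.3 in from both sides at S = (40.10, 31.30). That places the tangent points at N = (47.40, 31.30) on MN and T = (40.10, 38.60) on TP. Then |AT| = |T − A| = 55.66.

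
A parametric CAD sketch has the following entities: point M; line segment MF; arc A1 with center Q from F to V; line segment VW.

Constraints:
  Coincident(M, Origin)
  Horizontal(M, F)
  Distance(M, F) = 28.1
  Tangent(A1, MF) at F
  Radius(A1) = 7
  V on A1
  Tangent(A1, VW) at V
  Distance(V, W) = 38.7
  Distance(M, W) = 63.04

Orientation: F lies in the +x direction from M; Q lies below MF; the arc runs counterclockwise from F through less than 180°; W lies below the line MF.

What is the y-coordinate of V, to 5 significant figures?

-11.545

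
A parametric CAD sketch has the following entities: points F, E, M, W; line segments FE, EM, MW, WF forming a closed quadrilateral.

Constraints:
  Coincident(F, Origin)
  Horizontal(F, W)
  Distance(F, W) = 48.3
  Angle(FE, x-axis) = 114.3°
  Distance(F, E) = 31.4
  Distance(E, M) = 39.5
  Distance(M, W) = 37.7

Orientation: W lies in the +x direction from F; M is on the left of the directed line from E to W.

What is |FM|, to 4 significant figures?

40.62

F is at the origin; FW is horizontal with |FW| = 48.3 and W in +x, so W = (48.3, 0). FE runs at 114.3° with |FE| = 31.4, so E = (-12.92, 28.62). M is determined by |EM| = 39.5 and |MW| = 37.7 together: it lies at the intersection of circle(E, 39.5) and circle(W, 37.7). With |EW| = 67.58, the foot of the radical line on EW is 34.82 from E and the perpendicular offset is √(39.5² − 34.82²) = 18.65. Taking the left-of-EW solution: M = (26.52, 30.77).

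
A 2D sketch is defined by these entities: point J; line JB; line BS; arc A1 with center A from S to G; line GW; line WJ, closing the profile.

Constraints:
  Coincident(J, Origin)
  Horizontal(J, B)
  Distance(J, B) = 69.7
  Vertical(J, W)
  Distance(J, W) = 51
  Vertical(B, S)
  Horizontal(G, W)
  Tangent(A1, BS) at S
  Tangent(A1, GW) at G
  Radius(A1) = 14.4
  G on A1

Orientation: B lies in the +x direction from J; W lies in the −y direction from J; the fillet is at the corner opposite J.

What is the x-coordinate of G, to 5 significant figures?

55.300

J is at the origin; J and B share the same y with |JB| = 69.7 and B on the +x side, so B = (69.700, 0.0000). JW is vertical with |JW| = 51.0 and W on the −y side, so W = (0.0000, -51.000). The virtual corner opposite J is at (69.700, -51.000). Since A1 is tangent to BS there, AS ⟂ BS and since A1 is tangent to GW there, AG ⟂ GW, with radius 14.4, so the center A sits 14.4 in from both sides at A = (55.300, -36.600). That places the tangent points at S = (69.700, -36.600) on BS and G = (55.300, -51.000) on GW. So G.x = 55.300.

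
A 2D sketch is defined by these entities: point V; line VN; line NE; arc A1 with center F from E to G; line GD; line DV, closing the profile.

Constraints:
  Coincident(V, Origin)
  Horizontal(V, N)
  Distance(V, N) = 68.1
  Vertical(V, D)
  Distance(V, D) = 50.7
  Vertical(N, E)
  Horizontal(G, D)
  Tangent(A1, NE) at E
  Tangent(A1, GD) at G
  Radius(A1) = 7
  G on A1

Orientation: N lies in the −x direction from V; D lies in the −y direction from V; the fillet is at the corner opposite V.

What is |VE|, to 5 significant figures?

80.915

V is at the origin; V and N share the same y with |VN| = 68.1 and N on the −x side, so N = (-68.100, 0.0000). VD is vertical with |VD| = 50.7 and D on the −y side, so D = (0.0000, -50.700). The virtual corner opposite V is at (-68.100, -50.700). Since A1 is tangent to NE there, FE ⟂ NE and since A1 is tangent to GD there, FG ⟂ GD, with radius 7.0, so the center F sits 7.0 in from both sides at F = (-61.100, -43.700). That places the tangent points at E = (-68.100, -43.700) on NE and G = (-61.100, -50.700) on GD. Then |VE| = |E − V| = 80.915.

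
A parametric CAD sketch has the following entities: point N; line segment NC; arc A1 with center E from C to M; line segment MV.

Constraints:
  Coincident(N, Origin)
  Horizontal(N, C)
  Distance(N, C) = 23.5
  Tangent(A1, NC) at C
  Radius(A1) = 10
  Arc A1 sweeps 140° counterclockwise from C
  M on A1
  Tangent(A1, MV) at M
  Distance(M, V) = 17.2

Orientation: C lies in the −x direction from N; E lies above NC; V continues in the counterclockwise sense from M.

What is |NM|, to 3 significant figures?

24.6

N is at the origin; N and C share the same y with |NC| = 23.5 and C on the −x side, so C = (-23.5, 0.00). The tangent condition forces EC to be normal to NC, so E = C + (0, 10) = (-23.5, 10.0). On A1, C sits at bearing -90° from E; a 140° counterclockwise sweep puts M at bearing 50°, so M = E + 10.0·(cos 50°, sin 50°) = (-17.1, 17.7). Then |NM| = |M − N| = 24.6.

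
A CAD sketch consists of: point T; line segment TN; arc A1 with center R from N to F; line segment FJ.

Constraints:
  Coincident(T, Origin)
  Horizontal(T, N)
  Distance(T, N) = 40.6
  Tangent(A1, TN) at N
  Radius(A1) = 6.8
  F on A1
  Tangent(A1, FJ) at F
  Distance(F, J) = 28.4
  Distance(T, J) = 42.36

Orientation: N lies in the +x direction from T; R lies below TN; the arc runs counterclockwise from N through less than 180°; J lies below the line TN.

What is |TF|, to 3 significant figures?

34.4

T is at the origin; TN is horizontal with |TN| = 40.6 and N on the +x side, so N = (40.6, 0.00). A1 meets TN tangentially, so RN is at right angles to TN, so R = N + (0, -6.8) = (40.6, -6.80). Since RF ⟂ FJ (tangency), |RJ| = √(6.8² + 28.4²) = 29.2 regardless of where F sits on A1. So J lies on both circle(T, 42.36) and circle(R, 29.2); the below-TN intersection is J = (27.0, -32.6). F is the foot of the tangent from J: F = (34.0, -5.12).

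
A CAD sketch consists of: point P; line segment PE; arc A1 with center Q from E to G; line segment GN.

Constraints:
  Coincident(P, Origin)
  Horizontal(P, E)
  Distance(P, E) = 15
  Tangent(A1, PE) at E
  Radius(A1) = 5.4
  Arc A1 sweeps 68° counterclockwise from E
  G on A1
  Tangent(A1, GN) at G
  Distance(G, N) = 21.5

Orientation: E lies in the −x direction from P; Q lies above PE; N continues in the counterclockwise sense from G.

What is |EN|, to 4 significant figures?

26.72

P is at the origin; P and E share the same y with |PE| = 15.0 and E on the −x side, so E = (-15.00, 0.000). The tangent condition forces QE to be normal to PE, so Q = E + (0, 5.4) = (-15.00, 5.400). On A1, E sits at bearing -90° from Q; a 68° counterclockwise sweep puts G at bearing -22°, so G = Q + 5.4·(cos -22°, sin -22°) = (-9.993, 3.377). Tangency of A1 to GN means the radius QG is perpendicular to GN, so GN runs along (−sin -22°, cos -22°); with |GN| = 21.5, N = (-1.939, 23.31). Then |EN| = |N − E| = 26.72.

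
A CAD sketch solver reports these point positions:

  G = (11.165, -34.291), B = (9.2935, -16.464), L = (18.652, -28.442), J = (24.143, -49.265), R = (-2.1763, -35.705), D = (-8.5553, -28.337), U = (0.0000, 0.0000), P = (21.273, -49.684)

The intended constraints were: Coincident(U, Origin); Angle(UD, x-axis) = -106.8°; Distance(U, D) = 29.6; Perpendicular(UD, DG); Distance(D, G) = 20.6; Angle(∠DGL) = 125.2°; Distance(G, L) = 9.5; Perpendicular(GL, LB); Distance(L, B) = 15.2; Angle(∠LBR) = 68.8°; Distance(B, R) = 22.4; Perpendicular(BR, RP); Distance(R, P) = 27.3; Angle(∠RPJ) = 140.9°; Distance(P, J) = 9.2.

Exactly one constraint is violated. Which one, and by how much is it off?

Distance(P, J) = 9.2 — off by 6.30.

U = (0.00, 0.00) ✓; UD at -106.8° ✓; |UD| = 29.60 ✓; ∠(UD, DG) = 90.00° ✓; |DG| = 20.60 ✓; ∠DGL = 125.2° ✓; |GL| = 9.501 ✓; ∠(GL, LB) = 90.00° ✓; |LB| = 15.20 ✓; ∠LBR = 68.80° ✓; |BR| = 22.40 ✓; ∠(BR, RP) = 90.00° ✓; |RP| = 27.30 ✓; ∠RPJ = 140.9° ✓; |PJ| = 2.900 ✗.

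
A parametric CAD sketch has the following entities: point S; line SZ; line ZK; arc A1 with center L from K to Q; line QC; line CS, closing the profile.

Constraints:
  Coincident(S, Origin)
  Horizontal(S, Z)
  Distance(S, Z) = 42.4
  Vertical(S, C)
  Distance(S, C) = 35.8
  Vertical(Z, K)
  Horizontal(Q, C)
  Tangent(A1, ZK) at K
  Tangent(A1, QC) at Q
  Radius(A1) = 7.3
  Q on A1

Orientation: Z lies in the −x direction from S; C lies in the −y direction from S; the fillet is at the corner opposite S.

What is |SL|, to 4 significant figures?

45.21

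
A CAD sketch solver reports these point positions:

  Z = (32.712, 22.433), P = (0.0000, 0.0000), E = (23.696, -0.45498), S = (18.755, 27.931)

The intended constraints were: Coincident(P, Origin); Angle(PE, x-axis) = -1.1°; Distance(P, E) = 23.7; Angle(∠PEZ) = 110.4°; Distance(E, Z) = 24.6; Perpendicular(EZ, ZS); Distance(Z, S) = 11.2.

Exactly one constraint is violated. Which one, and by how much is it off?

Distance(Z, S) = 11.2 — off by 3.80.

P = (0.00, 0.00) ✓; PE at -1.100° ✓; |PE| = 23.70 ✓; ∠PEZ = 110.4° ✓; |EZ| = 24.60 ✓; ∠(EZ, ZS) = 90.00° ✓; |ZS| = 15.00 ✗.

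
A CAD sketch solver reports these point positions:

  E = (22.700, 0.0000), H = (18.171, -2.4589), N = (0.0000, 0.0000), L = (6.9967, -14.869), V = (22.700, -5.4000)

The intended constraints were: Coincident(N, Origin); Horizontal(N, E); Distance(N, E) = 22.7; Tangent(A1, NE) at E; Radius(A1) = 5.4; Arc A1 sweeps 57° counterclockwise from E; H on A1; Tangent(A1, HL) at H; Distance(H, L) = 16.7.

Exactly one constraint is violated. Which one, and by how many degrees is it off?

Tangent(A1, HL) at H — off by 9.00°.

N = (0.00, 0.00) ✓; N.y = 0.00, E.y = 0.00 ✓; |NE| = 22.70 ✓; ∠(VE, EN) = 90.00° ✓; |VE| = 5.400 ✓; bearing(V→H) − bearing(V→E) = 57.00° ✓; |VH| = 5.400 ✓; ∠(VH, HL) = 99.00° ✗; |HL| = 16.70 ✓.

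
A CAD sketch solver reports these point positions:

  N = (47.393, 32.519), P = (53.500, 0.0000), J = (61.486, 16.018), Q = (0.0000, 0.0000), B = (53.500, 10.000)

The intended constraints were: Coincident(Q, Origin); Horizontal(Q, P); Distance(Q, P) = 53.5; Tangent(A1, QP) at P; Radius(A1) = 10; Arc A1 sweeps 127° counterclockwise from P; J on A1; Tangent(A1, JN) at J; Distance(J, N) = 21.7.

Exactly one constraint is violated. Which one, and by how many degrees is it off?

Tangent(A1, JN) at J — off by 3.50°.

Q = (0.00, 0.00) ✓; Q.y = 0.00, P.y = 0.00 ✓; |QP| = 53.50 ✓; ∠(BP, PQ) = 90.00° ✓; |BP| = 10.00 ✓; bearing(B→J) − bearing(B→P) = 127.0° ✓; |BJ| = 10.00 ✓; ∠(BJ, JN) = 86.50° ✗; |JN| = 21.70 ✓.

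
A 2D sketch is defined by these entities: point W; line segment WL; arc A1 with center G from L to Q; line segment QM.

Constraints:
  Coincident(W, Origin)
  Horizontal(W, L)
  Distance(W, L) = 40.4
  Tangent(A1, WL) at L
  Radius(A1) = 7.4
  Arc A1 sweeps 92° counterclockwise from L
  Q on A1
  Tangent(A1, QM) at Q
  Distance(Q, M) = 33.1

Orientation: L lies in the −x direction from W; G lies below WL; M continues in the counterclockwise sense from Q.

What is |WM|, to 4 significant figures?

61.93

W is at the origin; W and L share the same y with |WL| = 40.4 and L on the −x side, so L = (-40.40, 0.000). The tangent condition forces GL to be normal to WL, so G = L + (0, -7.4) = (-40.40, -7.400). On A1, L sits at bearing 90° from G; a 92° counterclockwise sweep puts Q at bearing 182°, so Q = G + 7.4·(cos 182°, sin 182°) = (-47.80, -7.658). Since A1 is tangent to QM there, GQ ⟂ QM, so QM runs along (−sin 182°, cos 182°); with |QM| = 33.1, M = (-46.64, -40.74). Then |WM| = |M − W| = 61.93.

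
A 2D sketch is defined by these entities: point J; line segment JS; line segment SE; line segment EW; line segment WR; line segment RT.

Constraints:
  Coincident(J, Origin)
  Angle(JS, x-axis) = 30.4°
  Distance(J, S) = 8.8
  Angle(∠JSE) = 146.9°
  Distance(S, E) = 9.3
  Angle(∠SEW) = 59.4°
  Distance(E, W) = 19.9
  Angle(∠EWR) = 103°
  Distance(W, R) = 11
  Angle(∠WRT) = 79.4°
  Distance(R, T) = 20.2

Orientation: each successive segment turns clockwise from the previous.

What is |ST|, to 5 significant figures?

4.3736

∠EWR = 103.0° gives WR at 159.70° from the x-axis; with |WR| = 11.0, R = (-4.3625, -8.8013). ∠WRT = 79.4° gives RT at 59.100° from the x-axis; with |RT| = 20.2, T = (6.0110, 8.5316). Then |ST| = |T − S| = 4.3736.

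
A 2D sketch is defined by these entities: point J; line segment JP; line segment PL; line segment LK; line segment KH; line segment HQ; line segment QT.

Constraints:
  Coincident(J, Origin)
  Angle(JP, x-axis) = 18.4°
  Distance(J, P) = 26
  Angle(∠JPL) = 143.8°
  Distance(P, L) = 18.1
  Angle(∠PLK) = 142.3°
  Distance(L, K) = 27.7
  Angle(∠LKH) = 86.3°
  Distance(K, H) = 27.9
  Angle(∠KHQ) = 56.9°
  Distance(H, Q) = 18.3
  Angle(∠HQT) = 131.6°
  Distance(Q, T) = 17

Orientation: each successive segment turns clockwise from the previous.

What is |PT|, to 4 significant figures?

26.59

J is at the origin; JP runs at 18.4° with length 26.0, so P = (24.67, 8.207). ∠JPL = 143.8° gives PL at -17.80° from the x-axis; with |PL| = 18.1, L = (41.90, 2.674). ∠PLK = 142.3° gives LK at -55.50° from the x-axis; with |LK| = 27.7, K = (57.59, -20.15). ∠LKH = 86.3° gives KH at -149.2° from the x-axis; with |KH| = 27.9, H = (33.63, -34.44). ∠KHQ = 56.9° gives HQ at 87.70° from the x-axis; with |HQ| = 18.3, Q = (34.36, -16.16). ∠HQT = 131.6° gives QT at 39.30° from the x-axis; with |QT| = 17.0, T = (47.52, -5.388). Then |PT| = |T − P| = 26.59.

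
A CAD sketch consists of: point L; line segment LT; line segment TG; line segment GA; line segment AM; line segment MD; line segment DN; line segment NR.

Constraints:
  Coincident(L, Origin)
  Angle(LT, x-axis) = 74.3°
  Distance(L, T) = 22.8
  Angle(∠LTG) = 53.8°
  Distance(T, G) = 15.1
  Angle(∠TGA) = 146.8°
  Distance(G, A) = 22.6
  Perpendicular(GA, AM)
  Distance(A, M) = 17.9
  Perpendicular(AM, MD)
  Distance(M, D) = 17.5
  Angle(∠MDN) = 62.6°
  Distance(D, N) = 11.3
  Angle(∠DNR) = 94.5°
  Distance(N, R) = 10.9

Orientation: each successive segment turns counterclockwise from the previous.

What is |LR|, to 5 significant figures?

12.363

L is at the origin; LT runs at 74.3° with length 22.8, so T = (6.1697, 21.949). ∠LTG = 53.8° gives TG at -159.50° from the x-axis; with |TG| = 15.1, G = (-7.9741, 16.661). ∠TGA = 146.8° gives GA at -126.30° from the x-axis; with |GA| = 22.6, A = (-21.354, -1.5527). The perpendicularity gives AM at right angles to GA, so AM runs at -36.300°; with |AM| = 17.9, M = (-6.9274, -12.150). The perpendicularity gives MD at right angles to AM, so MD runs at 53.700°; with |MD| = 17.5, D = (3.4328, 1.9540). ∠MDN = 62.6° gives DN at 171.10° from the x-axis; with |DN| = 11.3, N = (-7.7312, 3.7022). ∠DNR = 94.5° gives NR at -103.40° from the x-axis; with |NR| = 10.9, R = (-10.257, -6.9011). Then |LR| = |R − L| = 12.363.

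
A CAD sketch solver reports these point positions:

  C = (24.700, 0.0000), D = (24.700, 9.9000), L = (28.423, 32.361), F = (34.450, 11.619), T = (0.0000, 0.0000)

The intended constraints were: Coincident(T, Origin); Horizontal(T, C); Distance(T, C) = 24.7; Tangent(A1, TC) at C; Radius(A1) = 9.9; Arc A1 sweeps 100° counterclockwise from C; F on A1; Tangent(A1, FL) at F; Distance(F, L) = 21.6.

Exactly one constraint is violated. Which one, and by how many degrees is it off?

Tangent(A1, FL) at F — off by 6.20°.

T = (0.00, 0.00) ✓; T.y = 0.00, C.y = 0.00 ✓; |TC| = 24.70 ✓; ∠(DC, CT) = 90.00° ✓; |DC| = 9.900 ✓; bearing(D→F) − bearing(D→C) = 100.0° ✓; |DF| = 9.900 ✓; ∠(DF, FL) = 83.80° ✗; |FL| = 21.60 ✓.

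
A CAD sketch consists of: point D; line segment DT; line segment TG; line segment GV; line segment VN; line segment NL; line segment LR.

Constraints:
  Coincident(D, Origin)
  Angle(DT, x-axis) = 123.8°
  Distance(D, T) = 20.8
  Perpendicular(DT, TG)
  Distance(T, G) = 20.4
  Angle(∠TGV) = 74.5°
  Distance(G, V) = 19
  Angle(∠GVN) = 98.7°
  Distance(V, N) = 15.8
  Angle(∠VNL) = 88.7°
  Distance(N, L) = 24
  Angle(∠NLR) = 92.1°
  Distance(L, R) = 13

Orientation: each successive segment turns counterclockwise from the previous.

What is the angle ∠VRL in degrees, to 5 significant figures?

94.533°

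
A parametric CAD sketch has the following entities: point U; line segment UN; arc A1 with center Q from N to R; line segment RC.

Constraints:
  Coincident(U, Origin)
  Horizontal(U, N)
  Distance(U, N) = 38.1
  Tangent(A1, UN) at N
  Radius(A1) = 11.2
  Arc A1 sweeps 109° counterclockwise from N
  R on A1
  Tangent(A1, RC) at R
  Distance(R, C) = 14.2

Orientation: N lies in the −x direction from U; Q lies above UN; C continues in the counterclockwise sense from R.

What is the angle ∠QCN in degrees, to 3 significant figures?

7.35°

U is at the origin; UN is horizontal with |UN| = 38.1 and N on the −x side, so N = (-38.1, 0.00). Since A1 is tangent to UN there, QN ⟂ UN, so Q = N + (0, 11.2) = (-38.1, 11.2). On A1, N sits at bearing -90° from Q; a 109° counterclockwise sweep puts R at bearing 19°, so R = Q + 11.2·(cos 19°, sin 19°) = (-27.5, 14.8). Since A1 is tangent to RC there, QR ⟂ RC, so RC runs along (−sin 19°, cos 19°); with |RC| = 14.2, C = (-32.1, 28.3). Then cos ∠QCN = CQ·CN / (|CQ||CN|), giving 7.35°.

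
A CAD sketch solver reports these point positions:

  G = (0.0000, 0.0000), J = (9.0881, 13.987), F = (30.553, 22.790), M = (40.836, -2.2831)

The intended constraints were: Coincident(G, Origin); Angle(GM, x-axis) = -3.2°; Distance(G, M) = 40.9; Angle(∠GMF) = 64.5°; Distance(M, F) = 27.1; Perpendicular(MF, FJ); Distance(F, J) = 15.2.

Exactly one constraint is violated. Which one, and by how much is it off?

Distance(F, J) = 15.2 — off by 8.00.

G = (0.00, 0.00) ✓; GM at -3.200° ✓; |GM| = 40.90 ✓; ∠GMF = 64.50° ✓; |MF| = 27.10 ✓; ∠(MF, FJ) = 90.00° ✓; |FJ| = 23.20 ✗.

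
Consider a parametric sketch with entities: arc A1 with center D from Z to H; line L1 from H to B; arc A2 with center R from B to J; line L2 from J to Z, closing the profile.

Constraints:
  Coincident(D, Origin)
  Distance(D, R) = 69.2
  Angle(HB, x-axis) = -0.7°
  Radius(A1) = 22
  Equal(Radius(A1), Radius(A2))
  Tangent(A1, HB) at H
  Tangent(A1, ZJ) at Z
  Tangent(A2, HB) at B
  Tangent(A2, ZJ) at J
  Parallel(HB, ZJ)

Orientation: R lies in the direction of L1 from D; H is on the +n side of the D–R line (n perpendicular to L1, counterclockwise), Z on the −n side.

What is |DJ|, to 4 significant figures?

72.61

Tangency of A1 to both parallel lines with radius 22.0 puts H and Z at D ± 22.0·n: H = (0.2688, 22.00), Z = (-0.2688, -22.00). Equal radii place B and J the same way about R: B = R + 22.0·n = (69.46, 21.15), J = R − 22.0·n = (68.93, -22.84). Then |DJ| = |J − D| = 72.61.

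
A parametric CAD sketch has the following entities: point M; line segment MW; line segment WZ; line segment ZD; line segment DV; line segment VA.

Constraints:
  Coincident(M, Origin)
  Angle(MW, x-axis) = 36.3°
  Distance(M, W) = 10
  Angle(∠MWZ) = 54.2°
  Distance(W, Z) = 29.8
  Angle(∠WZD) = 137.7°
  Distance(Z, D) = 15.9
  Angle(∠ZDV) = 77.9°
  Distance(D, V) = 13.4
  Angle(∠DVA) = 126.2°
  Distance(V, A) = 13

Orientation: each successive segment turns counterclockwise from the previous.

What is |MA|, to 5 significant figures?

13.981

∠ZDV = 77.9° gives DV at -53.500° from the x-axis; with |DV| = 13.4, V = (-26.807, -2.2607). ∠DVA = 126.2° gives VA at 0.30000° from the x-axis; with |VA| = 13.0, A = (-13.808, -2.1926). Then |MA| = |A − M| = 13.981.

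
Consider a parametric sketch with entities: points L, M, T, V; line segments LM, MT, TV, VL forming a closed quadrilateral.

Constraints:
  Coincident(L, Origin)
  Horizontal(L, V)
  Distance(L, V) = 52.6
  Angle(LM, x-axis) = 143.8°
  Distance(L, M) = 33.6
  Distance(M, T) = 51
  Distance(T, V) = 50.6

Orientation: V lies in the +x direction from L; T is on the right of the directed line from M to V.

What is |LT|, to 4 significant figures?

19.99

L is at the origin; L and V share the same y with |LV| = 52.6 and V in +x, so V = (52.6, 0). LM runs at 143.8° with |LM| = 33.6, so M = (-27.11, 19.84). T is determined by |MT| = 51.0 and |TV| = 50.6 together: it lies at the intersection of circle(M, 51.0) and circle(V, 50.6). With |MV| = 82.15, the foot of the radical line on MV is 41.32 from M and the perpendicular offset is √(51.0² − 41.32²) = 29.89. Taking the right-of-MV solution: T = (5.762, -19.15).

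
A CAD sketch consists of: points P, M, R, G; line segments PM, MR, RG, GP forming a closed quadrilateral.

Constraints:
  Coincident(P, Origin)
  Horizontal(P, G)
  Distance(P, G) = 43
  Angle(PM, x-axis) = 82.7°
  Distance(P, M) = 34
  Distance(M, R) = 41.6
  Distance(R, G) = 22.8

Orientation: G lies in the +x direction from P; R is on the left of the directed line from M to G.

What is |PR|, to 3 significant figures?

49.9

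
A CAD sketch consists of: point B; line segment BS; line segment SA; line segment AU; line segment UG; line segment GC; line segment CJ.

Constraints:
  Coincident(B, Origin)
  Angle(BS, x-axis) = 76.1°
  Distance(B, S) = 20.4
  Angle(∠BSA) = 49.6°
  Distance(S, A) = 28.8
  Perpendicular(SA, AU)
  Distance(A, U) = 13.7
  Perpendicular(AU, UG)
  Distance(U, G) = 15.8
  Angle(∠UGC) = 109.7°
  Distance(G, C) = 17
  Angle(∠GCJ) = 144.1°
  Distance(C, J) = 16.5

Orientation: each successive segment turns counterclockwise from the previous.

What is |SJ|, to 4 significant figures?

21.69

B is at the origin; BS runs at 76.1° with length 20.4, so S = (4.901, 19.80). ∠BSA = 49.6° gives SA at -153.5° from the x-axis; with |SA| = 28.8, A = (-20.87, 6.952). SA ⟂ AU, so AU runs at -63.50°; with |AU| = 13.7, U = (-14.76, -5.308). AU is perpendicular to UG, so UG runs at 26.50°; with |UG| = 15.8, G = (-0.6206, 1.741). ∠UGC = 109.7° gives GC at 96.80° from the x-axis; with |GC| = 17.0, C = (-2.633, 18.62). ∠GCJ = 144.1° gives CJ at 132.7° from the x-axis; with |CJ| = 16.5, J = (-13.82, 30.75). Then |SJ| = |J − S| = 21.69.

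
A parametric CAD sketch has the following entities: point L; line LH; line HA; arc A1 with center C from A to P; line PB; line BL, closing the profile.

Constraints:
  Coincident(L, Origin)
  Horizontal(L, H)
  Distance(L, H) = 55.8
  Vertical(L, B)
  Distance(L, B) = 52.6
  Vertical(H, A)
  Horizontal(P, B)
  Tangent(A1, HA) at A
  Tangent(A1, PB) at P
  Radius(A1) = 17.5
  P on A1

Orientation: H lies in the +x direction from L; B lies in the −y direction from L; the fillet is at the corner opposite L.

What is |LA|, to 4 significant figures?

65.92

The virtual corner opposite L is at (55.80, -52.60). The tangent condition forces CA to be normal to HA and since A1 is tangent to PB there, CP ⟂ PB, with radius 17.5, so the center C sits 17.5 in from both sides at C = (38.30, -35.10). That places the tangent points at A = (55.80, -35.10) on HA and P = (38.30, -52.60) on PB. Then |LA| = |A − L| = 65.92.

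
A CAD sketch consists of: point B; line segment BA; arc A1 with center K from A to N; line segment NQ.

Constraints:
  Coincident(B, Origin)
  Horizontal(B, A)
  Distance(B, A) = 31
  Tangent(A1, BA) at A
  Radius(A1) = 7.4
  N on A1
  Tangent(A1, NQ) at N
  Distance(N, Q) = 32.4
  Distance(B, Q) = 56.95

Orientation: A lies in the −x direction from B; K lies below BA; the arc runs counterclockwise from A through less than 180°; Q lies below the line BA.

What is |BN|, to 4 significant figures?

38.94

B is at the origin; B and A share the same y with |BA| = 31.0 and A on the −x side, so A = (-31.00, 0.000). The tangent condition forces KA to be normal to BA, so K = A + (0, -7.4) = (-31.00, -7.400). Since KN ⟂ NQ (tangency), |KQ| = √(7.4² + 32.4²) = 33.23 regardless of where N sits on A1. So Q lies on both circle(B, 56.95) and circle(K, 33.23); the below-BA intersection is Q = (-41.59, -38.90). N is the foot of the tangent from Q: N = (-38.36, -6.662).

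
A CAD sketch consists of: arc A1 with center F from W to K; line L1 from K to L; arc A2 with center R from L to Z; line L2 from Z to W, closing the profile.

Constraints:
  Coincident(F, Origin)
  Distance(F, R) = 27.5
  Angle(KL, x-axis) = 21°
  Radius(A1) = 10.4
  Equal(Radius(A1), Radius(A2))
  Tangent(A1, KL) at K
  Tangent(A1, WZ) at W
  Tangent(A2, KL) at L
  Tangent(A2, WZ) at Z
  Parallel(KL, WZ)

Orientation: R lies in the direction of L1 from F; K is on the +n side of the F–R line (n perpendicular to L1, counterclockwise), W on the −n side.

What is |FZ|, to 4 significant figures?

29.40

The slot axis is L1's direction at 21.0°, so u = (cos 21.0°, sin 21.0°) = (0.9336, 0.3584) and n = (−sin 21.0°, cos 21.0°) = (-0.3584, 0.9336). F is at the origin and R lies 27.5 along u from F, so R = 27.5·u = (25.67, 9.855). Tangency of A1 to both parallel lines with radius 10.4 puts K and W at F ± 10.4·n: K = (-3.727, 9.709), W = (3.727, -9.709). Equal radii place L and Z the same way about R: L = R + 10.4·n = (21.95, 19.56), Z = R − 10.4·n = (29.40, 0.1459). Then |FZ| = |Z − F| = 29.40.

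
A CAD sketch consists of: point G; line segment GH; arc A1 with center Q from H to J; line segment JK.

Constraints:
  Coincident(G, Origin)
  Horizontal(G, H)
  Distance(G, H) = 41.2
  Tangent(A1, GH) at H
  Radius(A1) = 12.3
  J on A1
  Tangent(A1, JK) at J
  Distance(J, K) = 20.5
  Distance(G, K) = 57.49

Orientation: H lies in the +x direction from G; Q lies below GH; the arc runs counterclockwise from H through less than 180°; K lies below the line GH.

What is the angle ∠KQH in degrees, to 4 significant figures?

171.1°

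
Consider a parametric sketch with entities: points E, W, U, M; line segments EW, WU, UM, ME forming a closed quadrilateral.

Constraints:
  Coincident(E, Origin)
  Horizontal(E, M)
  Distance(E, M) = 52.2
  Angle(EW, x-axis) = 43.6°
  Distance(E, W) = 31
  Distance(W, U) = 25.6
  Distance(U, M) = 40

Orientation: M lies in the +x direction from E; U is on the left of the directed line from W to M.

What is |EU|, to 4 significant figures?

56.59

Checks: |WU| = 25.60 ✓; |UM| = 40.00 ✓.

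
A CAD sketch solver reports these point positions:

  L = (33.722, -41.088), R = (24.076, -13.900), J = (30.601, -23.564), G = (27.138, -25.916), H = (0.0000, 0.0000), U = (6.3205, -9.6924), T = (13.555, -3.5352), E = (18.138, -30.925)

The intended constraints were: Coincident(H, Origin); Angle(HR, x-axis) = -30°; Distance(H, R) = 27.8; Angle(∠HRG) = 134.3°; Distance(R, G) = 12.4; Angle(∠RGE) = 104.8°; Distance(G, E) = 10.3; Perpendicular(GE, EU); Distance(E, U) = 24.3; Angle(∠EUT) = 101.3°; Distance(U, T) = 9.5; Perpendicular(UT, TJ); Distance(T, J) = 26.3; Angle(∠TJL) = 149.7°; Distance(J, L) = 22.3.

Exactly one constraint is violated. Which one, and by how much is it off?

Distance(J, L) = 22.3 — off by 4.50.

H = (0.00, 0.00) ✓; HR at -30.00° ✓; |HR| = 27.80 ✓; ∠HRG = 134.3° ✓; |RG| = 12.40 ✓; ∠RGE = 104.8° ✓; |GE| = 10.30 ✓; ∠(GE, EU) = 90.00° ✓; |EU| = 24.30 ✓; ∠EUT = 101.3° ✓; |UT| = 9.500 ✓; ∠(UT, TJ) = 90.00° ✓; |TJ| = 26.30 ✓; ∠TJL = 149.7° ✓; |JL| = 17.80 ✗.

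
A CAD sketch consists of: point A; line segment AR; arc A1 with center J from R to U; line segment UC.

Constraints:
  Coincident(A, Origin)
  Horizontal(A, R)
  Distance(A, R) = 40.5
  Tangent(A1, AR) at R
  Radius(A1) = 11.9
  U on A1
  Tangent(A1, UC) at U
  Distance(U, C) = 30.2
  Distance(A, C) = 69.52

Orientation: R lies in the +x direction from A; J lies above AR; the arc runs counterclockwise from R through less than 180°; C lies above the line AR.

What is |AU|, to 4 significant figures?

53.22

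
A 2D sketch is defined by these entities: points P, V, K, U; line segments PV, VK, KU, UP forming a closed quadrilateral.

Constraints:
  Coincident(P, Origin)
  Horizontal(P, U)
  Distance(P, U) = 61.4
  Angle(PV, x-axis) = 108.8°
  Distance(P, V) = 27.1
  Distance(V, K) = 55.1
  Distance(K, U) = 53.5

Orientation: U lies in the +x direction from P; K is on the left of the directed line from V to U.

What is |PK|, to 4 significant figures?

64.21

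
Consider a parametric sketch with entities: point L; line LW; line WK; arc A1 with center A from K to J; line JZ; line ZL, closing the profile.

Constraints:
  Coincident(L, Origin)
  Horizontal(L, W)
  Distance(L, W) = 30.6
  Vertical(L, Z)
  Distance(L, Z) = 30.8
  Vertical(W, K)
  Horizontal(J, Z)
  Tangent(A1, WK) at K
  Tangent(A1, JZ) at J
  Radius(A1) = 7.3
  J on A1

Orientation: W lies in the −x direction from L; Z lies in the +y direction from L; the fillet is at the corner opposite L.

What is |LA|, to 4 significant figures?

33.09

L is at the origin; L and W share the same y with |LW| = 30.6 and W on the −x side, so W = (-30.60, 0.000). L and Z share the same x with |LZ| = 30.8 and Z on the +y side, so Z = (0.000, 30.80). The virtual corner opposite L is at (-30.60, 30.80). The tangent condition forces AK to be normal to WK and A1 meets JZ tangentially, so AJ is at right angles to JZ, with radius 7.3, so the center A sits 7.3 in from both sides at A = (-23.30, 23.50). Then |LA| = |A − L| = 33.09.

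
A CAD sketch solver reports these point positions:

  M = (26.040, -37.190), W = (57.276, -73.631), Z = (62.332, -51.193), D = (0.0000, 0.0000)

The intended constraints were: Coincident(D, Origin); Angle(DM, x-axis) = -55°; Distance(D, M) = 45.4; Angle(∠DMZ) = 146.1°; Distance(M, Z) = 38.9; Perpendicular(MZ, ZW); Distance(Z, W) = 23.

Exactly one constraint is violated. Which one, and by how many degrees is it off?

Perpendicular(MZ, ZW) — off by 8.40°.

D = (0.00, 0.00) ✓; DM at -55.00° ✓; |DM| = 45.40 ✓; ∠DMZ = 146.1° ✓; |MZ| = 38.90 ✓; ∠(MZ, ZW) = 81.60° ✗; |ZW| = 23.00 ✓.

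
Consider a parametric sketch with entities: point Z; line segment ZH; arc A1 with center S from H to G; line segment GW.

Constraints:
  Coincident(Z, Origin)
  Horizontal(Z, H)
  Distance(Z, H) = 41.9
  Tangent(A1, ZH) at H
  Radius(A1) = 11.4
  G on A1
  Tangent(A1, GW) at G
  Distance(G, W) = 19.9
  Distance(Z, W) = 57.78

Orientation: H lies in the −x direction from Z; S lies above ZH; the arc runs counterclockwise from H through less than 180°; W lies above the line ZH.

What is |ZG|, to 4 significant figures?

38.53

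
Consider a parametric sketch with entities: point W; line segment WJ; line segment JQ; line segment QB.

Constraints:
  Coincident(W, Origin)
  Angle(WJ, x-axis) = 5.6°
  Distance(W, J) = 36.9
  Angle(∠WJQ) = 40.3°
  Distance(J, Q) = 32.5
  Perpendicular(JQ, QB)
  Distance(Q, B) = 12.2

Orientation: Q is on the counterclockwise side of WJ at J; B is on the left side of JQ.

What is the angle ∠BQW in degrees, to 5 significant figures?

10.347°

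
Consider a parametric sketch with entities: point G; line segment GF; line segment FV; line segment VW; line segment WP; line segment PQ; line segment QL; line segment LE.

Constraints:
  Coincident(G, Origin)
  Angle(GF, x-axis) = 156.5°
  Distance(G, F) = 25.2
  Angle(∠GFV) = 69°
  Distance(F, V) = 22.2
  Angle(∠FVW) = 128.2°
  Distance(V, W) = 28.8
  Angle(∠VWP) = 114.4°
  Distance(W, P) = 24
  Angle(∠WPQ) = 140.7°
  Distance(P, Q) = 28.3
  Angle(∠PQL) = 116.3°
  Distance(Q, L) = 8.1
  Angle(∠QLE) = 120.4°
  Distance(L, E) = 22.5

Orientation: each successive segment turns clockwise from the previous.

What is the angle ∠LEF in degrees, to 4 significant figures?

168.5°

G is at the origin; GF runs at 156.5° with length 25.2, so F = (-23.11, 10.05). ∠GFV = 69.0° gives FV at 45.50° from the x-axis; with |FV| = 22.2, V = (-7.550, 25.88). ∠FVW = 128.2° gives VW at -6.300° from the x-axis; with |VW| = 28.8, W = (21.08, 22.72). ∠VWP = 114.4° gives WP at -71.90° from the x-axis; with |WP| = 24.0, P = (28.53, -0.09009). ∠WPQ = 140.7° gives PQ at -111.2° from the x-axis; with |PQ| = 28.3, Q = (18.30, -26.47). ∠PQL = 116.3° gives QL at -174.9° from the x-axis; with |QL| = 8.1, L = (10.23, -27.19). ∠QLE = 120.4° gives LE at 125.5° from the x-axis; with |LE| = 22.5, E = (-2.835, -8.877). Then cos ∠LEF = EL·EF / (|EL||EF|), giving 168.5°.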